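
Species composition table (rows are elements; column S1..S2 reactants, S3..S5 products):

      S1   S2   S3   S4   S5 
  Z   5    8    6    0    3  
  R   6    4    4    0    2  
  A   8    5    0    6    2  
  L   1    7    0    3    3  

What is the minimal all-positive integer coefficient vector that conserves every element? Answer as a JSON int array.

Z: 1·5+2·8 = 21 | 2·6+2·0+3·3 = 21
R: 1·6+2·4 = 14 | 2·4+2·0+3·2 = 14
A: 1·8+2·5 = 18 | 2·0+2·6+3·2 = 18
L: 1·1+2·7 = 15 | 2·0+2·3+3·3 = 15
gcd(1,2,2,2,3) = 1

Coefficients: [1, 2, 2, 2, 3]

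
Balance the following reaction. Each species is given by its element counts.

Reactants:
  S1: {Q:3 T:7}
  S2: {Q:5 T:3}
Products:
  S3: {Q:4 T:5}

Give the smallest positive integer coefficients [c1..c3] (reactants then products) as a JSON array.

Q: 1·3+1·5 = 8 | 2·4 = 8
T: 1·7+1·3 = 10 | 2·5 = 10
gcd(1,1,2) = 1

Coefficients: [1, 1, 2]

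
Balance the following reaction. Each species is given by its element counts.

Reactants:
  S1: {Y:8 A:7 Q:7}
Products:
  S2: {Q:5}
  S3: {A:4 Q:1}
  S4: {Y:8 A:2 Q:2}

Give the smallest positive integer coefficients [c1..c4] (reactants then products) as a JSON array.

Y: 4·8 = 32 | 3·0+5·0+4·8 = 32
A: 4·7 = 28 | 3·0+5·4+4·2 = 28
Q: 4·7 = 28 | 3·5+5·1+4·2 = 28
gcd(4,3,5,4) = 1

Coefficients: [4, 3, 5, 4]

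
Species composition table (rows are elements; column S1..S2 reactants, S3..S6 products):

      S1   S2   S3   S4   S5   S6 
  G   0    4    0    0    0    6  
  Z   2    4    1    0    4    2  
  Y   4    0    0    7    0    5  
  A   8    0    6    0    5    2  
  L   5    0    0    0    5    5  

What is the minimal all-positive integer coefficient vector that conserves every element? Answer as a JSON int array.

Coefficients: [6, 3, 4, 2, 4, 2]

G: 6·0+3·4 = 12 | 4·0+2·0+4·0+2·6 = 12
Z: 6·2+3·4 = 24 | 4·1+2·0+4·4+2·2 = 24
Y: 6·4+3·0 = 24 | 4·0+2·7+4·0+2·5 = 24
A: 6·8+3·0 = 48 | 4·6+2·0+4·5+2·2 = 48
L: 6·5+3·0 = 30 | 4·0+2·0+4·5+2·5 = 30
gcd(6,3,4,2,4,2) = 1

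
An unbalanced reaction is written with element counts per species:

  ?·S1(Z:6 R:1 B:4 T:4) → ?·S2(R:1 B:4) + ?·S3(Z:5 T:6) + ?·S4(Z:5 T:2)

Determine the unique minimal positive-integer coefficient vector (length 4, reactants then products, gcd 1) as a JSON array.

Coefficients: [5, 5, 2, 4]

Z: 5·6 = 30 | 5·0+2·5+4·5 = 30
R: 5·1 = 5 | 5·1+2·0+4·0 = 5
B: 5·4 = 20 | 5·4+2·0+4·0 = 20
T: 5·4 = 20 | 5·0+2·6+4·2 = 20
gcd(5,5,2,4) = 1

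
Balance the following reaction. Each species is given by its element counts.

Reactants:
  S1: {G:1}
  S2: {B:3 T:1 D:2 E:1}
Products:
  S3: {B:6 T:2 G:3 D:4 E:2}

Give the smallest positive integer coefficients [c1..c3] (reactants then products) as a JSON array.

B: 3·0+2·3 = 6 | 1·6 = 6
T: 3·0+2·1 = 2 | 1·2 = 2
G: 3·1+2·0 = 3 | 1·3 = 3
D: 3·0+2·2 = 4 | 1·4 = 4
E: 3·0+2·1 = 2 | 1·2 = 2
gcd(3,2,1) = 1

Coefficients: [3, 2, 1]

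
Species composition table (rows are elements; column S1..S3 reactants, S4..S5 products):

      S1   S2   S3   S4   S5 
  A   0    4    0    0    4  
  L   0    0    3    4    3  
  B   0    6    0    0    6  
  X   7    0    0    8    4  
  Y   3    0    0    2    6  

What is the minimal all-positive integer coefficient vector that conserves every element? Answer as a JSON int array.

Coefficients: [4, 1, 5, 3, 1]

A: 4·0+1·4+5·0 = 4 | 3·0+1·4 = 4
L: 4·0+1·0+5·3 = 15 | 3·4+1·3 = 15
B: 4·0+1·6+5·0 = 6 | 3·0+1·6 = 6
X: 4·7+1·0+5·0 = 28 | 3·8+1·4 = 28
Y: 4·3+1·0+5·0 = 12 | 3·2+1·6 = 12
gcd(4,1,5,3,1) = 1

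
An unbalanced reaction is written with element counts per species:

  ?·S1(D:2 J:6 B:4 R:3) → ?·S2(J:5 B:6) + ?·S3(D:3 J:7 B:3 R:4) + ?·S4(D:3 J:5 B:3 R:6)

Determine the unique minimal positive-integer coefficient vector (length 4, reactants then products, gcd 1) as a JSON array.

Coefficients: [6, 2, 3, 1]

D: 6·2 = 12 | 2·0+3·3+1·3 = 12
J: 6·6 = 36 | 2·5+3·7+1·5 = 36
B: 6·4 = 24 | 2·6+3·3+1·3 = 24
R: 6·3 = 18 | 2·0+3·4+1·6 = 18
gcd(6,2,3,1) = 1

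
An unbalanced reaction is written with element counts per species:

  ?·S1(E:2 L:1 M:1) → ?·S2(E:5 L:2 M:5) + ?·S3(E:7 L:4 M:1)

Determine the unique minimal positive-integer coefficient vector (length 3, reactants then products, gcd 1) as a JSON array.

E: 6·2 = 12 | 1·5+1·7 = 12
L: 6·1 = 6 | 1·2+1·4 = 6
M: 6·1 = 6 | 1·5+1·1 = 6
gcd(6,1,1) = 1

Coefficients: [6, 1, 1]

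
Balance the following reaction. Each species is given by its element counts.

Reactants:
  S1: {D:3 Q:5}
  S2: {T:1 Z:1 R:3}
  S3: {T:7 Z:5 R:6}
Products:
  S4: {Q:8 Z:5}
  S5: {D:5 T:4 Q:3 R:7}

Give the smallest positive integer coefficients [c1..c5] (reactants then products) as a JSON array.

Coefficients: [5, 5, 1, 2, 3]

D: 5·3+5·0+1·0 = 15 | 2·0+3·5 = 15
T: 5·0+5·1+1·7 = 12 | 2·0+3·4 = 12
Q: 5·5+5·0+1·0 = 25 | 2·8+3·3 = 25
Z: 5·0+5·1+1·5 = 10 | 2·5+3·0 = 10
R: 5·0+5·3+1·6 = 21 | 2·0+3·7 = 21
gcd(5,5,1,2,3) = 1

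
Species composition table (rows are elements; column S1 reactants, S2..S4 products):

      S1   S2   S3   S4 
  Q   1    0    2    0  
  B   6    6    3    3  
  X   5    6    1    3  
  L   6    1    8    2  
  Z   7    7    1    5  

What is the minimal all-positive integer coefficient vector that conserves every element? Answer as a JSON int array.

Q: 6·1 = 6 | 2·0+3·2+5·0 = 6
B: 6·6 = 36 | 2·6+3·3+5·3 = 36
X: 6·5 = 30 | 2·6+3·1+5·3 = 30
L: 6·6 = 36 | 2·1+3·8+5·2 = 36
Z: 6·7 = 42 | 2·7+3·1+5·5 = 42
gcd(6,2,3,5) = 1

Coefficients: [6, 2, 3, 5]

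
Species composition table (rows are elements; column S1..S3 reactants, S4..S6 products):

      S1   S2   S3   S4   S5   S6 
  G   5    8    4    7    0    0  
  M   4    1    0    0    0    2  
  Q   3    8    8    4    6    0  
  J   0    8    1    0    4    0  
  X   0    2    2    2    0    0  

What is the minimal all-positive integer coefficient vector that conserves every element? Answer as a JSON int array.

Coefficients: [2, 2, 4, 6, 5, 5]

G: 2·5+2·8+4·4 = 42 | 6·7+5·0+5·0 = 42
M: 2·4+2·1+4·0 = 10 | 6·0+5·0+5·2 = 10
Q: 2·3+2·8+4·8 = 54 | 6·4+5·6+5·0 = 54
J: 2·0+2·8+4·1 = 20 | 6·0+5·4+5·0 = 20
X: 2·0+2·2+4·2 = 12 | 6·2+5·0+5·0 = 12
gcd(2,2,4,6,5,5) = 1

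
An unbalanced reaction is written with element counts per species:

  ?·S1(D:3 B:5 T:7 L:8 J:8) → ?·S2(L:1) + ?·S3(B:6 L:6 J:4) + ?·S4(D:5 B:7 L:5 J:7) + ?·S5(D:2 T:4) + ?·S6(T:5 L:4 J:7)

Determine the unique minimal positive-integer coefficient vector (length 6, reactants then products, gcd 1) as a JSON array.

Coefficients: [5, 5, 3, 1, 5, 3]

D: 5·3 = 15 | 5·0+3·0+1·5+5·2+3·0 = 15
B: 5·5 = 25 | 5·0+3·6+1·7+5·0+3·0 = 25
T: 5·7 = 35 | 5·0+3·0+1·0+5·4+3·5 = 35
L: 5·8 = 40 | 5·1+3·6+1·5+5·0+3·4 = 40
J: 5·8 = 40 | 5·0+3·4+1·7+5·0+3·7 = 40
gcd(5,5,3,1,5,3) = 1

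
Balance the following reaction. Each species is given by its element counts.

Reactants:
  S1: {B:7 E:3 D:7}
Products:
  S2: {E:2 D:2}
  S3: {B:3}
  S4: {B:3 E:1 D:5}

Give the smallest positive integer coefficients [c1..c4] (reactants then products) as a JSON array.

Coefficients: [3, 3, 4, 3]

B: 3·7 = 21 | 3·0+4·3+3·3 = 21
E: 3·3 = 9 | 3·2+4·0+3·1 = 9
D: 3·7 = 21 | 3·2+4·0+3·5 = 21
gcd(3,3,4,3) = 1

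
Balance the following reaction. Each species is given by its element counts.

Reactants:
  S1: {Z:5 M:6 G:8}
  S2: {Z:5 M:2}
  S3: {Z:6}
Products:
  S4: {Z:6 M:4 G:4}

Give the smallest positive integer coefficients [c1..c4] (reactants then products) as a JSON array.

Z: 3·5+3·5+1·6 = 36 | 6·6 = 36
M: 3·6+3·2+1·0 = 24 | 6·4 = 24
G: 3·8+3·0+1·0 = 24 | 6·4 = 24
gcd(3,3,1,6) = 1

Coefficients: [3, 3, 1, 6]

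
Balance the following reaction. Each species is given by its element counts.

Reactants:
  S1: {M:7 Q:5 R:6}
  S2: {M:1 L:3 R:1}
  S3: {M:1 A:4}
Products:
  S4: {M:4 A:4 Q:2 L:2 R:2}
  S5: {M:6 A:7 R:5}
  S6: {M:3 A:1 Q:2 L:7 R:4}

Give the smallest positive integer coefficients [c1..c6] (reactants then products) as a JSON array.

Coefficients: [2, 5, 6, 4, 1, 1]

M: 2·7+5·1+6·1 = 25 | 4·4+1·6+1·3 = 25
A: 2·0+5·0+6·4 = 24 | 4·4+1·7+1·1 = 24
Q: 2·5+5·0+6·0 = 10 | 4·2+1·0+1·2 = 10
L: 2·0+5·3+6·0 = 15 | 4·2+1·0+1·7 = 15
R: 2·6+5·1+6·0 = 17 | 4·2+1·5+1·4 = 17
gcd(2,5,6,4,1,1) = 1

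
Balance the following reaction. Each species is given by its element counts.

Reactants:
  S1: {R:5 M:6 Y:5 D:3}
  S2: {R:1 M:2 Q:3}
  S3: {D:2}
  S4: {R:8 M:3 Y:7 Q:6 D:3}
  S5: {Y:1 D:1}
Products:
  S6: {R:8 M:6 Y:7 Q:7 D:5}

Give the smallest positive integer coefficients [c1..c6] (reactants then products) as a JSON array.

R: 1·5+3·1+2·0+2·8+2·0 = 24 | 3·8 = 24
M: 1·6+3·2+2·0+2·3+2·0 = 18 | 3·6 = 18
Y: 1·5+3·0+2·0+2·7+2·1 = 21 | 3·7 = 21
Q: 1·0+3·3+2·0+2·6+2·0 = 21 | 3·7 = 21
D: 1·3+3·0+2·2+2·3+2·1 = 15 | 3·5 = 15
gcd(1,3,2,2,2,3) = 1

Coefficients: [1, 3, 2, 2, 2, 3]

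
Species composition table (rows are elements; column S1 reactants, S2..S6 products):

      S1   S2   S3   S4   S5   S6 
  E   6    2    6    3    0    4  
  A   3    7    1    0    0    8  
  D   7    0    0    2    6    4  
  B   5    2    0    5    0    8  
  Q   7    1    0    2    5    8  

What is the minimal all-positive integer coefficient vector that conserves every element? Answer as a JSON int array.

Coefficients: [6, 1, 3, 4, 5, 1]

E: 6·6 = 36 | 1·2+3·6+4·3+5·0+1·4 = 36
A: 6·3 = 18 | 1·7+3·1+4·0+5·0+1·8 = 18
D: 6·7 = 42 | 1·0+3·0+4·2+5·6+1·4 = 42
B: 6·5 = 30 | 1·2+3·0+4·5+5·0+1·8 = 30
Q: 6·7 = 42 | 1·1+3·0+4·2+5·5+1·8 = 42
gcd(6,1,3,4,5,1) = 1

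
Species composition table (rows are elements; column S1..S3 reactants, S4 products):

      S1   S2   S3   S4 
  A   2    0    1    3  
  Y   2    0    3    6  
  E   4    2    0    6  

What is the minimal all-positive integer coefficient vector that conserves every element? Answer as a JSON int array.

A: 3·2+6·0+6·1 = 12 | 4·3 = 12
Y: 3·2+6·0+6·3 = 24 | 4·6 = 24
E: 3·4+6·2+6·0 = 24 | 4·6 = 24
gcd(3,6,6,4) = 1

Coefficients: [3, 6, 6, 4]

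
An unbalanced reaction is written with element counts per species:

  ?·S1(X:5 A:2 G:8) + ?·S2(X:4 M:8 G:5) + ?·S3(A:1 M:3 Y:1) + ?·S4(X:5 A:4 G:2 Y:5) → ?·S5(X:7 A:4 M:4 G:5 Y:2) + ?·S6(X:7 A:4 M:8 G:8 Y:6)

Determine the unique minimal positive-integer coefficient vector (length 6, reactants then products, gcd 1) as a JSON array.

Coefficients: [2, 3, 4, 4, 3, 3]

X: 2·5+3·4+4·0+4·5 = 42 | 3·7+3·7 = 42
A: 2·2+3·0+4·1+4·4 = 24 | 3·4+3·4 = 24
M: 2·0+3·8+4·3+4·0 = 36 | 3·4+3·8 = 36
G: 2·8+3·5+4·0+4·2 = 39 | 3·5+3·8 = 39
Y: 2·0+3·0+4·1+4·5 = 24 | 3·2+3·6 = 24
gcd(2,3,4,4,3,3) = 1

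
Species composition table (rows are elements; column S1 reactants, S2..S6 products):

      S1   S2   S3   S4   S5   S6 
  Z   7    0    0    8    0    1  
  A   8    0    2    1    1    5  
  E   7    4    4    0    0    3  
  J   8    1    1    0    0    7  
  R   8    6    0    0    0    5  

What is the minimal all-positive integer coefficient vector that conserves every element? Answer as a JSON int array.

Coefficients: [4, 2, 2, 3, 5, 4]

Z: 4·7 = 28 | 2·0+2·0+3·8+5·0+4·1 = 28
A: 4·8 = 32 | 2·0+2·2+3·1+5·1+4·5 = 32
E: 4·7 = 28 | 2·4+2·4+3·0+5·0+4·3 = 28
J: 4·8 = 32 | 2·1+2·1+3·0+5·0+4·7 = 32
R: 4·8 = 32 | 2·6+2·0+3·0+5·0+4·5 = 32
gcd(4,2,2,3,5,4) = 1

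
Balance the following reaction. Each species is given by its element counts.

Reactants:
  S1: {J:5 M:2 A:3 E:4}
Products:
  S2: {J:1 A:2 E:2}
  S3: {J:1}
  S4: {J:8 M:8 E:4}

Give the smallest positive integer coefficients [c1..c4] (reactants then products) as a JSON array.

Coefficients: [4, 6, 6, 1]

J: 4·5 = 20 | 6·1+6·1+1·8 = 20
M: 4·2 = 8 | 6·0+6·0+1·8 = 8
A: 4·3 = 12 | 6·2+6·0+1·0 = 12
E: 4·4 = 16 | 6·2+6·0+1·4 = 16
gcd(4,6,6,1) = 1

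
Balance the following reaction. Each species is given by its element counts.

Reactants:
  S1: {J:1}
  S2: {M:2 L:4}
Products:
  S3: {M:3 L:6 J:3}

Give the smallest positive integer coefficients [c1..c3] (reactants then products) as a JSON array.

Coefficients: [6, 3, 2]

M: 6·0+3·2 = 6 | 2·3 = 6
L: 6·0+3·4 = 12 | 2·6 = 12
J: 6·1+3·0 = 6 | 2·3 = 6
gcd(6,3,2) = 1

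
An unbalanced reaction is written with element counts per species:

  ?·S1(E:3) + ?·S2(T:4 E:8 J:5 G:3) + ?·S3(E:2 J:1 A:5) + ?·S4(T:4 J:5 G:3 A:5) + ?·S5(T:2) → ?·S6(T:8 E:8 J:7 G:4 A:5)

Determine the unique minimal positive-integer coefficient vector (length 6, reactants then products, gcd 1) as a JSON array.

Coefficients: [2, 2, 1, 2, 4, 3]

T: 2·0+2·4+1·0+2·4+4·2 = 24 | 3·8 = 24
E: 2·3+2·8+1·2+2·0+4·0 = 24 | 3·8 = 24
J: 2·0+2·5+1·1+2·5+4·0 = 21 | 3·7 = 21
G: 2·0+2·3+1·0+2·3+4·0 = 12 | 3·4 = 12
A: 2·0+2·0+1·5+2·5+4·0 = 15 | 3·5 = 15
gcd(2,2,1,2,4,3) = 1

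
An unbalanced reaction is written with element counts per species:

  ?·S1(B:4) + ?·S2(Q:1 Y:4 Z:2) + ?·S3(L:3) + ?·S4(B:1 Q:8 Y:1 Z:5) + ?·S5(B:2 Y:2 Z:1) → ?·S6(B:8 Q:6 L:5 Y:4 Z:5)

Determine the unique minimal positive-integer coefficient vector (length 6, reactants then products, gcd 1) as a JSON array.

Coefficients: [5, 2, 5, 2, 1, 3]

B: 5·4+2·0+5·0+2·1+1·2 = 24 | 3·8 = 24
Q: 5·0+2·1+5·0+2·8+1·0 = 18 | 3·6 = 18
L: 5·0+2·0+5·3+2·0+1·0 = 15 | 3·5 = 15
Y: 5·0+2·4+5·0+2·1+1·2 = 12 | 3·4 = 12
Z: 5·0+2·2+5·0+2·5+1·1 = 15 | 3·5 = 15
gcd(5,2,5,2,1,3) = 1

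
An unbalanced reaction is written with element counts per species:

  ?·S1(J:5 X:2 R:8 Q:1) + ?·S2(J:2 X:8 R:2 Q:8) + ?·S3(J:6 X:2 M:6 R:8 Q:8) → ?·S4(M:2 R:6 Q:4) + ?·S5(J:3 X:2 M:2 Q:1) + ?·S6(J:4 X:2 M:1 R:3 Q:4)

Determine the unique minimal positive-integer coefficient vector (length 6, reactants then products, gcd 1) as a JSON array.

J: 1·5+1·2+4·6 = 31 | 5·0+5·3+4·4 = 31
X: 1·2+1·8+4·2 = 18 | 5·0+5·2+4·2 = 18
M: 1·0+1·0+4·6 = 24 | 5·2+5·2+4·1 = 24
R: 1·8+1·2+4·8 = 42 | 5·6+5·0+4·3 = 42
Q: 1·1+1·8+4·8 = 41 | 5·4+5·1+4·4 = 41
gcd(1,1,4,5,5,4) = 1

Coefficients: [1, 1, 4, 5, 5, 4]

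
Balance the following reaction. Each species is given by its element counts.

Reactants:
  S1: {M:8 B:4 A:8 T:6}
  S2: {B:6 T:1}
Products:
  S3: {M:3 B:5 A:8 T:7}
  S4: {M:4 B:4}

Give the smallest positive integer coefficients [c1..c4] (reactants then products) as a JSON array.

Coefficients: [4, 4, 4, 5]

M: 4·8+4·0 = 32 | 4·3+5·4 = 32
B: 4·4+4·6 = 40 | 4·5+5·4 = 40
A: 4·8+4·0 = 32 | 4·8+5·0 = 32
T: 4·6+4·1 = 28 | 4·7+5·0 = 28
gcd(4,4,4,5) = 1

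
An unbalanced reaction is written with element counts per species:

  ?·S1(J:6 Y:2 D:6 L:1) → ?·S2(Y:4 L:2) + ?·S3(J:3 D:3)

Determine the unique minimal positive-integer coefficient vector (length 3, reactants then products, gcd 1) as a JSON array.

Coefficients: [2, 1, 4]

J: 2·6 = 12 | 1·0+4·3 = 12
Y: 2·2 = 4 | 1·4+4·0 = 4
D: 2·6 = 12 | 1·0+4·3 = 12
L: 2·1 = 2 | 1·2+4·0 = 2
gcd(2,1,4) = 1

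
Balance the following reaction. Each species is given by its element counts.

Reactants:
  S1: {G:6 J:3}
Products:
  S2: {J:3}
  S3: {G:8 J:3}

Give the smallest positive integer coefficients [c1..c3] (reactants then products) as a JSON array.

G: 4·6 = 24 | 1·0+3·8 = 24
J: 4·3 = 12 | 1·3+3·3 = 12
gcd(4,1,3) = 1

Coefficients: [4, 1, 3]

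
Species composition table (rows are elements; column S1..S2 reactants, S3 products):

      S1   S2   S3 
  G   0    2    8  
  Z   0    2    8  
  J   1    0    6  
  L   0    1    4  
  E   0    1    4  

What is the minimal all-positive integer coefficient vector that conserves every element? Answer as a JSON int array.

Coefficients: [6, 4, 1]

G: 6·0+4·2 = 8 | 1·8 = 8
Z: 6·0+4·2 = 8 | 1·8 = 8
J: 6·1+4·0 = 6 | 1·6 = 6
L: 6·0+4·1 = 4 | 1·4 = 4
E: 6·0+4·1 = 4 | 1·4 = 4
gcd(6,4,1) = 1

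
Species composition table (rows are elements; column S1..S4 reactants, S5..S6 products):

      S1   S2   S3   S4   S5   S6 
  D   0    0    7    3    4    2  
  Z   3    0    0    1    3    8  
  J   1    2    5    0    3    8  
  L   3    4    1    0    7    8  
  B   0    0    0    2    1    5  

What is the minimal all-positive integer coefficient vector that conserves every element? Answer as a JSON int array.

D: 6·0+6·0+1·7+5·3 = 22 | 5·4+1·2 = 22
Z: 6·3+6·0+1·0+5·1 = 23 | 5·3+1·8 = 23
J: 6·1+6·2+1·5+5·0 = 23 | 5·3+1·8 = 23
L: 6·3+6·4+1·1+5·0 = 43 | 5·7+1·8 = 43
B: 6·0+6·0+1·0+5·2 = 10 | 5·1+1·5 = 10
gcd(6,6,1,5,5,1) = 1

Coefficients: [6, 6, 1, 5, 5, 1]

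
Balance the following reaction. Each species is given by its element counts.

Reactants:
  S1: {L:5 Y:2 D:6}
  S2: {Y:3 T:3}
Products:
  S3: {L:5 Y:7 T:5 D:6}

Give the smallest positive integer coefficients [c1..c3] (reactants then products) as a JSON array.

L: 3·5+5·0 = 15 | 3·5 = 15
Y: 3·2+5·3 = 21 | 3·7 = 21
T: 3·0+5·3 = 15 | 3·5 = 15
D: 3·6+5·0 = 18 | 3·6 = 18
gcd(3,5,3) = 1

Coefficients: [3, 5, 3]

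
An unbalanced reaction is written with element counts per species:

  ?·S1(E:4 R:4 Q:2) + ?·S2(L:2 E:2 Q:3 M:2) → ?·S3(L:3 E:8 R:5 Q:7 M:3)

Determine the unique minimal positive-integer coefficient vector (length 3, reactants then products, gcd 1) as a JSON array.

L: 5·0+6·2 = 12 | 4·3 = 12
E: 5·4+6·2 = 32 | 4·8 = 32
R: 5·4+6·0 = 20 | 4·5 = 20
Q: 5·2+6·3 = 28 | 4·7 = 28
M: 5·0+6·2 = 12 | 4·3 = 12
gcd(5,6,4) = 1

Coefficients: [5, 6, 4]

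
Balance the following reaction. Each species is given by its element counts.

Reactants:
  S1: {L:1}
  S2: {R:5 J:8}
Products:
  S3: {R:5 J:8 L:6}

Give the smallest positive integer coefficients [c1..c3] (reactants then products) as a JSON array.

Coefficients: [6, 1, 1]

R: 6·0+1·5 = 5 | 1·5 = 5
J: 6·0+1·8 = 8 | 1·8 = 8
L: 6·1+1·0 = 6 | 1·6 = 6
gcd(6,1,1) = 1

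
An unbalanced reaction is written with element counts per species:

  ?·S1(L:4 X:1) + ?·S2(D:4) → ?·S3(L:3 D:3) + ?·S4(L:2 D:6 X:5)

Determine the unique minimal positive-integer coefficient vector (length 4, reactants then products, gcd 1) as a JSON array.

L: 5·4+6·0 = 20 | 6·3+1·2 = 20
D: 5·0+6·4 = 24 | 6·3+1·6 = 24
X: 5·1+6·0 = 5 | 6·0+1·5 = 5
gcd(5,6,6,1) = 1

Coefficients: [5, 6, 6, 1]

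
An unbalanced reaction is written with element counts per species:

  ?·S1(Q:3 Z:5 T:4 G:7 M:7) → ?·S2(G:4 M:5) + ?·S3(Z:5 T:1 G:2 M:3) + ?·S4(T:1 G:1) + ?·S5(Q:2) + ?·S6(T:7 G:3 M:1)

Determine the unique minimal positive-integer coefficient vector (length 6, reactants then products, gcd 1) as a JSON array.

Q: 4·3 = 12 | 3·0+4·0+5·0+6·2+1·0 = 12
Z: 4·5 = 20 | 3·0+4·5+5·0+6·0+1·0 = 20
T: 4·4 = 16 | 3·0+4·1+5·1+6·0+1·7 = 16
G: 4·7 = 28 | 3·4+4·2+5·1+6·0+1·3 = 28
M: 4·7 = 28 | 3·5+4·3+5·0+6·0+1·1 = 28
gcd(4,3,4,5,6,1) = 1

Coefficients: [4, 3, 4, 5, 6, 1]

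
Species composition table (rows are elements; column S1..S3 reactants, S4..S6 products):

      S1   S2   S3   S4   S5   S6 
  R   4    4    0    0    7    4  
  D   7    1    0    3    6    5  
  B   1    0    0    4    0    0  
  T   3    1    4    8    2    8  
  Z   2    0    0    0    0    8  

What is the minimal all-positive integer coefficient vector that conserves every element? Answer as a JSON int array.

R: 4·4+4·4+2·0 = 32 | 1·0+4·7+1·4 = 32
D: 4·7+4·1+2·0 = 32 | 1·3+4·6+1·5 = 32
B: 4·1+4·0+2·0 = 4 | 1·4+4·0+1·0 = 4
T: 4·3+4·1+2·4 = 24 | 1·8+4·2+1·8 = 24
Z: 4·2+4·0+2·0 = 8 | 1·0+4·0+1·8 = 8
gcd(4,4,2,1,4,1) = 1

Coefficients: [4, 4, 2, 1, 4, 1]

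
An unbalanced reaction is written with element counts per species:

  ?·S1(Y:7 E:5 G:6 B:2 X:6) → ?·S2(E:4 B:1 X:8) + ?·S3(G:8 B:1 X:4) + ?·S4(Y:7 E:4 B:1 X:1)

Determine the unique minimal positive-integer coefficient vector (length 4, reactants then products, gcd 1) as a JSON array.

Coefficients: [4, 1, 3, 4]

Y: 4·7 = 28 | 1·0+3·0+4·7 = 28
E: 4·5 = 20 | 1·4+3·0+4·4 = 20
G: 4·6 = 24 | 1·0+3·8+4·0 = 24
B: 4·2 = 8 | 1·1+3·1+4·1 = 8
X: 4·6 = 24 | 1·8+3·4+4·1 = 24
gcd(4,1,3,4) = 1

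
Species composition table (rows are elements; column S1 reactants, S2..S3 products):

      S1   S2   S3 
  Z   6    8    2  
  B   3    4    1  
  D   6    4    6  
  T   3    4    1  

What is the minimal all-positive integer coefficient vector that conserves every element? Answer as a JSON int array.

Coefficients: [5, 3, 3]

Z: 5·6 = 30 | 3·8+3·2 = 30
B: 5·3 = 15 | 3·4+3·1 = 15
D: 5·6 = 30 | 3·4+3·6 = 30
T: 5·3 = 15 | 3·4+3·1 = 15
gcd(5,3,3) = 1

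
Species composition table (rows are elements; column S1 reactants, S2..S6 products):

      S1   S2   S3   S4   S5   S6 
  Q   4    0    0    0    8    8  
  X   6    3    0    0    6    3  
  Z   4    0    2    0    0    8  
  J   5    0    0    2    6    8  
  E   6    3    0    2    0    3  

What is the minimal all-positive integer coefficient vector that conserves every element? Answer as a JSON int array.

Q: 4·4 = 16 | 5·0+4·0+3·0+1·8+1·8 = 16
X: 4·6 = 24 | 5·3+4·0+3·0+1·6+1·3 = 24
Z: 4·4 = 16 | 5·0+4·2+3·0+1·0+1·8 = 16
J: 4·5 = 20 | 5·0+4·0+3·2+1·6+1·8 = 20
E: 4·6 = 24 | 5·3+4·0+3·2+1·0+1·3 = 24
gcd(4,5,4,3,1,1) = 1

Coefficients: [4, 5, 4, 3, 1, 1]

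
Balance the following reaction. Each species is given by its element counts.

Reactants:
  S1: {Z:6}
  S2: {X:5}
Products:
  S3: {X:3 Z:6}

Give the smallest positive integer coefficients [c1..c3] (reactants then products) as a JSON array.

Coefficients: [5, 3, 5]

X: 5·0+3·5 = 15 | 5·3 = 15
Z: 5·6+3·0 = 30 | 5·6 = 30
gcd(5,3,5) = 1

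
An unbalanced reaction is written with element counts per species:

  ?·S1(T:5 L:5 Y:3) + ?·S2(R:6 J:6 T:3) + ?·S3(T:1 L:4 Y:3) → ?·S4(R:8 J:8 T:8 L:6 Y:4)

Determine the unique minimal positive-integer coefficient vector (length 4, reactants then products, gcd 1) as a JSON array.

Coefficients: [2, 4, 2, 3]

R: 2·0+4·6+2·0 = 24 | 3·8 = 24
J: 2·0+4·6+2·0 = 24 | 3·8 = 24
T: 2·5+4·3+2·1 = 24 | 3·8 = 24
L: 2·5+4·0+2·4 = 18 | 3·6 = 18
Y: 2·3+4·0+2·3 = 12 | 3·4 = 12
gcd(2,4,2,3) = 1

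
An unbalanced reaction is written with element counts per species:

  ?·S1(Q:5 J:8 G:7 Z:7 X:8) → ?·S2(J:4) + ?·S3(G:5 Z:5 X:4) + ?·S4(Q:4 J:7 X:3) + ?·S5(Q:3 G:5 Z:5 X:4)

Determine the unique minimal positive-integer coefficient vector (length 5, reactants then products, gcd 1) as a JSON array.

Q: 5·5 = 25 | 3·0+4·0+4·4+3·3 = 25
J: 5·8 = 40 | 3·4+4·0+4·7+3·0 = 40
G: 5·7 = 35 | 3·0+4·5+4·0+3·5 = 35
Z: 5·7 = 35 | 3·0+4·5+4·0+3·5 = 35
X: 5·8 = 40 | 3·0+4·4+4·3+3·4 = 40
gcd(5,3,4,4,3) = 1

Coefficients: [5, 3, 4, 4, 3]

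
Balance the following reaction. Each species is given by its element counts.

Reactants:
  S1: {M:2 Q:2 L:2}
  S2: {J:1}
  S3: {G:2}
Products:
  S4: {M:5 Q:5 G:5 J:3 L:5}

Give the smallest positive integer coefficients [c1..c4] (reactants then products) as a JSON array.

M: 5·2+6·0+5·0 = 10 | 2·5 = 10
Q: 5·2+6·0+5·0 = 10 | 2·5 = 10
G: 5·0+6·0+5·2 = 10 | 2·5 = 10
J: 5·0+6·1+5·0 = 6 | 2·3 = 6
L: 5·2+6·0+5·0 = 10 | 2·5 = 10
gcd(5,6,5,2) = 1

Coefficients: [5, 6, 5, 2]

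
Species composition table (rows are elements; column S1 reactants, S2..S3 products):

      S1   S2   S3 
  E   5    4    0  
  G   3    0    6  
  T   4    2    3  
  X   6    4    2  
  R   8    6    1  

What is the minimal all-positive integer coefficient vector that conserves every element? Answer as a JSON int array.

E: 4·5 = 20 | 5·4+2·0 = 20
G: 4·3 = 12 | 5·0+2·6 = 12
T: 4·4 = 16 | 5·2+2·3 = 16
X: 4·6 = 24 | 5·4+2·2 = 24
R: 4·8 = 32 | 5·6+2·1 = 32
gcd(4,5,2) = 1

Coefficients: [4, 5, 2]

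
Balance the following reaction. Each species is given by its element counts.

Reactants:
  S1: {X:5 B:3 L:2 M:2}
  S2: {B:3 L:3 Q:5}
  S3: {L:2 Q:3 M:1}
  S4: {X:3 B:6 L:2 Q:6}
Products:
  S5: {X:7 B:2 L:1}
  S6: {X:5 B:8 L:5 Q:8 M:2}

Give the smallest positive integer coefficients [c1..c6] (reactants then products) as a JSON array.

X: 4·5+2·0+2·0+4·3 = 32 | 1·7+5·5 = 32
B: 4·3+2·3+2·0+4·6 = 42 | 1·2+5·8 = 42
L: 4·2+2·3+2·2+4·2 = 26 | 1·1+5·5 = 26
Q: 4·0+2·5+2·3+4·6 = 40 | 1·0+5·8 = 40
M: 4·2+2·0+2·1+4·0 = 10 | 1·0+5·2 = 10
gcd(4,2,2,4,1,5) = 1

Coefficients: [4, 2, 2, 4, 1, 5]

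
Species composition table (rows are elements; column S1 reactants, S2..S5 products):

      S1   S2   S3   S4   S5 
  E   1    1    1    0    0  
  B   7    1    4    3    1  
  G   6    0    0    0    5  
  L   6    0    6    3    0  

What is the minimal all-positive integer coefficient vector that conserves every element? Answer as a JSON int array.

E: 5·1 = 5 | 3·1+2·1+6·0+6·0 = 5
B: 5·7 = 35 | 3·1+2·4+6·3+6·1 = 35
G: 5·6 = 30 | 3·0+2·0+6·0+6·5 = 30
L: 5·6 = 30 | 3·0+2·6+6·3+6·0 = 30
gcd(5,3,2,6,6) = 1

Coefficients: [5, 3, 2, 6, 6]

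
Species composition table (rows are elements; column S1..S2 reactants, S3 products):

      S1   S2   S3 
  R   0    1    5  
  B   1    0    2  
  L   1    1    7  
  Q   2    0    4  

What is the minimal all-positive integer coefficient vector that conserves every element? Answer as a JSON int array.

Coefficients: [2, 5, 1]

R: 2·0+5·1 = 5 | 1·5 = 5
B: 2·1+5·0 = 2 | 1·2 = 2
L: 2·1+5·1 = 7 | 1·7 = 7
Q: 2·2+5·0 = 4 | 1·4 = 4
gcd(2,5,1) = 1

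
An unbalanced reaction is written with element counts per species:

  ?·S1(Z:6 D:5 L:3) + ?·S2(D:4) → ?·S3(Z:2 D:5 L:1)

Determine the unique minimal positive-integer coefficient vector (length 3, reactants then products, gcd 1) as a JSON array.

Z: 2·6+5·0 = 12 | 6·2 = 12
D: 2·5+5·4 = 30 | 6·5 = 30
L: 2·3+5·0 = 6 | 6·1 = 6
gcd(2,5,6) = 1

Coefficients: [2, 5, 6]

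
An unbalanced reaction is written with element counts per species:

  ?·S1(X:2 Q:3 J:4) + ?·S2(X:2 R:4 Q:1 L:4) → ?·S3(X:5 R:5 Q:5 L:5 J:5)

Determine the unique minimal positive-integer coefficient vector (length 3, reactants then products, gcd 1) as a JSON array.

X: 5·2+5·2 = 20 | 4·5 = 20
R: 5·0+5·4 = 20 | 4·5 = 20
Q: 5·3+5·1 = 20 | 4·5 = 20
L: 5·0+5·4 = 20 | 4·5 = 20
J: 5·4+5·0 = 20 | 4·5 = 20
gcd(5,5,4) = 1

Coefficients: [5, 5, 4]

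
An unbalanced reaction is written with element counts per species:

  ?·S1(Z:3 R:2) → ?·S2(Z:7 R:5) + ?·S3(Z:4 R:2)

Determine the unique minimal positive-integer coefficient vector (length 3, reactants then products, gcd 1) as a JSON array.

Coefficients: [6, 2, 1]

Z: 6·3 = 18 | 2·7+1·4 = 18
R: 6·2 = 12 | 2·5+1·2 = 12
gcd(6,2,1) = 1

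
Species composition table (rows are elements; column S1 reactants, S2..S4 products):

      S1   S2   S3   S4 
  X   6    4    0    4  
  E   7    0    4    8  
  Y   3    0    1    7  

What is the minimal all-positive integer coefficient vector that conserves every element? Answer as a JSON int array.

X: 4·6 = 24 | 5·4+5·0+1·4 = 24
E: 4·7 = 28 | 5·0+5·4+1·8 = 28
Y: 4·3 = 12 | 5·0+5·1+1·7 = 12
gcd(4,5,5,1) = 1

Coefficients: [4, 5, 5, 1]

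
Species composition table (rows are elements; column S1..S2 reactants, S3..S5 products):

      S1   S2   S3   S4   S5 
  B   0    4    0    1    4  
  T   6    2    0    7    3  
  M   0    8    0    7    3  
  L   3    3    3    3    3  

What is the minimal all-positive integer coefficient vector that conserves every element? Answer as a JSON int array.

Coefficients: [5, 5, 2, 4, 4]

B: 5·0+5·4 = 20 | 2·0+4·1+4·4 = 20
T: 5·6+5·2 = 40 | 2·0+4·7+4·3 = 40
M: 5·0+5·8 = 40 | 2·0+4·7+4·3 = 40
L: 5·3+5·3 = 30 | 2·3+4·3+4·3 = 30
gcd(5,5,2,4,4) = 1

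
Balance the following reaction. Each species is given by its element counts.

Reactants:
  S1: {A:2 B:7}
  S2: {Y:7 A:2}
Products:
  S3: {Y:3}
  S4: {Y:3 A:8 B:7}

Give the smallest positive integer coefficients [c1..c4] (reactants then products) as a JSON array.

Coefficients: [1, 3, 6, 1]

Y: 1·0+3·7 = 21 | 6·3+1·3 = 21
A: 1·2+3·2 = 8 | 6·0+1·8 = 8
B: 1·7+3·0 = 7 | 6·0+1·7 = 7
gcd(1,3,6,1) = 1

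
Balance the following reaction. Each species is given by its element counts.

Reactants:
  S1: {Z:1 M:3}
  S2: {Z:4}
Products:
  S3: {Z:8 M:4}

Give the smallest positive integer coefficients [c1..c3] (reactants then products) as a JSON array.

Coefficients: [4, 5, 3]

Z: 4·1+5·4 = 24 | 3·8 = 24
M: 4·3+5·0 = 12 | 3·4 = 12
gcd(4,5,3) = 1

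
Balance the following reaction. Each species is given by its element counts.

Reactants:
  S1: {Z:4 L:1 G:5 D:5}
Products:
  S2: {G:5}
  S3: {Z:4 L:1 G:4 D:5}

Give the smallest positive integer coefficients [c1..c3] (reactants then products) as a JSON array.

Z: 5·4 = 20 | 1·0+5·4 = 20
L: 5·1 = 5 | 1·0+5·1 = 5
G: 5·5 = 25 | 1·5+5·4 = 25
D: 5·5 = 25 | 1·0+5·5 = 25
gcd(5,1,5) = 1

Coefficients: [5, 1, 5]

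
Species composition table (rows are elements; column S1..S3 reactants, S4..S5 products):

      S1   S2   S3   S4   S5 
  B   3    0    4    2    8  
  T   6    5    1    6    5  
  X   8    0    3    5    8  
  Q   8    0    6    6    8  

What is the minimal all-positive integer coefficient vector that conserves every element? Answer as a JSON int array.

B: 4·3+3·0+2·4 = 20 | 6·2+1·8 = 20
T: 4·6+3·5+2·1 = 41 | 6·6+1·5 = 41
X: 4·8+3·0+2·3 = 38 | 6·5+1·8 = 38
Q: 4·8+3·0+2·6 = 44 | 6·6+1·8 = 44
gcd(4,3,2,6,1) = 1

Coefficients: [4, 3, 2, 6, 1]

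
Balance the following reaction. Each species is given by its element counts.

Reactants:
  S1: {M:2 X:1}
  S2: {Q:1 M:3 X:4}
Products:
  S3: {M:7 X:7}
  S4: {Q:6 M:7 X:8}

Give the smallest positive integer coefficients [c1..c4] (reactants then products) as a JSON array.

Coefficients: [5, 6, 3, 1]

Q: 5·0+6·1 = 6 | 3·0+1·6 = 6
M: 5·2+6·3 = 28 | 3·7+1·7 = 28
X: 5·1+6·4 = 29 | 3·7+1·8 = 29
gcd(5,6,3,1) = 1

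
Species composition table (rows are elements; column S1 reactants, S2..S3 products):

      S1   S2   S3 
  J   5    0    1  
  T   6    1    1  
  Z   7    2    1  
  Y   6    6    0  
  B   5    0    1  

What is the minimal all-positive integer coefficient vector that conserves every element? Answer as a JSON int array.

Coefficients: [1, 1, 5]

J: 1·5 = 5 | 1·0+5·1 = 5
T: 1·6 = 6 | 1·1+5·1 = 6
Z: 1·7 = 7 | 1·2+5·1 = 7
Y: 1·6 = 6 | 1·6+5·0 = 6
B: 1·5 = 5 | 1·0+5·1 = 5
gcd(1,1,5) = 1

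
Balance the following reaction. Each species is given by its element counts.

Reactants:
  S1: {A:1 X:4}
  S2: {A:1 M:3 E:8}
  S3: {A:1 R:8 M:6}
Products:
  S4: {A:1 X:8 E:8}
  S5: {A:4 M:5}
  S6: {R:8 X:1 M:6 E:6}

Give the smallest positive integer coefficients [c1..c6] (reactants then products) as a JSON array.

A: 5·1+5·1+4·1 = 14 | 2·1+3·4+4·0 = 14
R: 5·0+5·0+4·8 = 32 | 2·0+3·0+4·8 = 32
X: 5·4+5·0+4·0 = 20 | 2·8+3·0+4·1 = 20
M: 5·0+5·3+4·6 = 39 | 2·0+3·5+4·6 = 39
E: 5·0+5·8+4·0 = 40 | 2·8+3·0+4·6 = 40
gcd(5,5,4,2,3,4) = 1

Coefficients: [5, 5, 4, 2, 3, 4]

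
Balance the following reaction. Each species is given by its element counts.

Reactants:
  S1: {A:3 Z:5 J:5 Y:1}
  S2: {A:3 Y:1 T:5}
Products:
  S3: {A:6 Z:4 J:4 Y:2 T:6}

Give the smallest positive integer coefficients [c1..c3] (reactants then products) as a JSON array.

Coefficients: [4, 6, 5]

A: 4·3+6·3 = 30 | 5·6 = 30
Z: 4·5+6·0 = 20 | 5·4 = 20
J: 4·5+6·0 = 20 | 5·4 = 20
Y: 4·1+6·1 = 10 | 5·2 = 10
T: 4·0+6·5 = 30 | 5·6 = 30
gcd(4,6,5) = 1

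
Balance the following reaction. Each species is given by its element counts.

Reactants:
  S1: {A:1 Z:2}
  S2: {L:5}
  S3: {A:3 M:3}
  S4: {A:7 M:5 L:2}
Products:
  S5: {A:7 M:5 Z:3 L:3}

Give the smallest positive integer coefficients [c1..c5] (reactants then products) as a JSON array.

A: 6·1+2·0+5·3+1·7 = 28 | 4·7 = 28
M: 6·0+2·0+5·3+1·5 = 20 | 4·5 = 20
Z: 6·2+2·0+5·0+1·0 = 12 | 4·3 = 12
L: 6·0+2·5+5·0+1·2 = 12 | 4·3 = 12
gcd(6,2,5,1,4) = 1

Coefficients: [6, 2, 5, 1, 4]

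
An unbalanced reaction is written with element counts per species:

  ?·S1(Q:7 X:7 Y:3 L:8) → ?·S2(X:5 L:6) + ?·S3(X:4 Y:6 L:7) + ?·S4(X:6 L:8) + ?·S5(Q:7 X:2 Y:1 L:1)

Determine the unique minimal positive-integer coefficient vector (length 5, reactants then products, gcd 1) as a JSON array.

Coefficients: [3, 1, 1, 1, 3]

Q: 3·7 = 21 | 1·0+1·0+1·0+3·7 = 21
X: 3·7 = 21 | 1·5+1·4+1·6+3·2 = 21
Y: 3·3 = 9 | 1·0+1·6+1·0+3·1 = 9
L: 3·8 = 24 | 1·6+1·7+1·8+3·1 = 24
gcd(3,1,1,1,3) = 1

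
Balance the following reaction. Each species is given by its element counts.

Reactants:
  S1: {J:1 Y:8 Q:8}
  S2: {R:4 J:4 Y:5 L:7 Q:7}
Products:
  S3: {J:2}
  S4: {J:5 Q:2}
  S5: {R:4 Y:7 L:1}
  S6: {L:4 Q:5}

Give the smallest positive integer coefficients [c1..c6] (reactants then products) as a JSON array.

R: 1·0+4·4 = 16 | 1·0+3·0+4·4+6·0 = 16
J: 1·1+4·4 = 17 | 1·2+3·5+4·0+6·0 = 17
Y: 1·8+4·5 = 28 | 1·0+3·0+4·7+6·0 = 28
L: 1·0+4·7 = 28 | 1·0+3·0+4·1+6·4 = 28
Q: 1·8+4·7 = 36 | 1·0+3·2+4·0+6·5 = 36
gcd(1,4,1,3,4,6) = 1

Coefficients: [1, 4, 1, 3, 4, 6]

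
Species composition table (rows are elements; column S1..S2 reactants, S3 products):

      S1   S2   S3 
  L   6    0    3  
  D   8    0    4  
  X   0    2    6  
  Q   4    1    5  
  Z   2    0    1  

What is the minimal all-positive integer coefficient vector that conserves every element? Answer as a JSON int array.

L: 1·6+6·0 = 6 | 2·3 = 6
D: 1·8+6·0 = 8 | 2·4 = 8
X: 1·0+6·2 = 12 | 2·6 = 12
Q: 1·4+6·1 = 10 | 2·5 = 10
Z: 1·2+6·0 = 2 | 2·1 = 2
gcd(1,6,2) = 1

Coefficients: [1, 6, 2]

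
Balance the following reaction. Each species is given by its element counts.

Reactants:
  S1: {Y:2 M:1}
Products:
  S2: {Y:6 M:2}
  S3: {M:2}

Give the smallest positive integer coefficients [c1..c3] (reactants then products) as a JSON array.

Y: 6·2 = 12 | 2·6+1·0 = 12
M: 6·1 = 6 | 2·2+1·2 = 6
gcd(6,2,1) = 1

Coefficients: [6, 2, 1]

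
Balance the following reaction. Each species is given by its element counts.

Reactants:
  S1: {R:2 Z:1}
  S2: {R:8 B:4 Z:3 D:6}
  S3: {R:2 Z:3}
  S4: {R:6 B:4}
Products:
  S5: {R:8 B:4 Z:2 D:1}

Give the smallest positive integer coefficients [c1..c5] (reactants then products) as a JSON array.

Coefficients: [3, 1, 2, 5, 6]

R: 3·2+1·8+2·2+5·6 = 48 | 6·8 = 48
B: 3·0+1·4+2·0+5·4 = 24 | 6·4 = 24
Z: 3·1+1·3+2·3+5·0 = 12 | 6·2 = 12
D: 3·0+1·6+2·0+5·0 = 6 | 6·1 = 6
gcd(3,1,2,5,6) = 1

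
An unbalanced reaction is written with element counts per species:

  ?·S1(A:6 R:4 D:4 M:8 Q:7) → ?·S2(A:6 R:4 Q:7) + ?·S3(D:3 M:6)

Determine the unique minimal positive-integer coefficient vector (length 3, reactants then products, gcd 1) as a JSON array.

A: 3·6 = 18 | 3·6+4·0 = 18
R: 3·4 = 12 | 3·4+4·0 = 12
D: 3·4 = 12 | 3·0+4·3 = 12
M: 3·8 = 24 | 3·0+4·6 = 24
Q: 3·7 = 21 | 3·7+4·0 = 21
gcd(3,3,4) = 1

Coefficients: [3, 3, 4]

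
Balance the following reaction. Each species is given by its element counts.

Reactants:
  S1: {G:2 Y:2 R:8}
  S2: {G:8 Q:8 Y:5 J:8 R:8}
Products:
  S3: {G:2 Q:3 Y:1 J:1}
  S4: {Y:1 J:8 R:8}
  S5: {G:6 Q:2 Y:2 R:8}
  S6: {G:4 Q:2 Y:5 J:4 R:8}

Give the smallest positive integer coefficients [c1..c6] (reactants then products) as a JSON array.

G: 1·2+2·8 = 18 | 4·2+1·0+1·6+1·4 = 18
Q: 1·0+2·8 = 16 | 4·3+1·0+1·2+1·2 = 16
Y: 1·2+2·5 = 12 | 4·1+1·1+1·2+1·5 = 12
J: 1·0+2·8 = 16 | 4·1+1·8+1·0+1·4 = 16
R: 1·8+2·8 = 24 | 4·0+1·8+1·8+1·8 = 24
gcd(1,2,4,1,1,1) = 1

Coefficients: [1, 2, 4, 1, 1, 1]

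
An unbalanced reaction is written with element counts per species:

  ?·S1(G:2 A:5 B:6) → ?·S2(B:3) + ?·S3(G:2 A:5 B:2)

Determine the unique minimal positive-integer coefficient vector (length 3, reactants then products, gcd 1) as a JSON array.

G: 3·2 = 6 | 4·0+3·2 = 6
A: 3·5 = 15 | 4·0+3·5 = 15
B: 3·6 = 18 | 4·3+3·2 = 18
gcd(3,4,3) = 1

Coefficients: [3, 4, 3]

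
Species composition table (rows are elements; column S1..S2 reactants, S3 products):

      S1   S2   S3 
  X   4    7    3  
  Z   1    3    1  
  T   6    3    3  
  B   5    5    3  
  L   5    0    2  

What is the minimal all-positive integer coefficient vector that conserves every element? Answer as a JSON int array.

X: 2·4+1·7 = 15 | 5·3 = 15
Z: 2·1+1·3 = 5 | 5·1 = 5
T: 2·6+1·3 = 15 | 5·3 = 15
B: 2·5+1·5 = 15 | 5·3 = 15
L: 2·5+1·0 = 10 | 5·2 = 10
gcd(2,1,5) = 1

Coefficients: [2, 1, 5]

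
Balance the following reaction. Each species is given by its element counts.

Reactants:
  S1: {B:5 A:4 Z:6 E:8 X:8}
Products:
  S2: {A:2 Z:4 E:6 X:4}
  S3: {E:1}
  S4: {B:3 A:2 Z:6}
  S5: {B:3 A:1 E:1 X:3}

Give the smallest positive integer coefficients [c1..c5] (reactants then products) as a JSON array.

Coefficients: [3, 3, 2, 1, 4]

B: 3·5 = 15 | 3·0+2·0+1·3+4·3 = 15
A: 3·4 = 12 | 3·2+2·0+1·2+4·1 = 12
Z: 3·6 = 18 | 3·4+2·0+1·6+4·0 = 18
E: 3·8 = 24 | 3·6+2·1+1·0+4·1 = 24
X: 3·8 = 24 | 3·4+2·0+1·0+4·3 = 24
gcd(3,3,2,1,4) = 1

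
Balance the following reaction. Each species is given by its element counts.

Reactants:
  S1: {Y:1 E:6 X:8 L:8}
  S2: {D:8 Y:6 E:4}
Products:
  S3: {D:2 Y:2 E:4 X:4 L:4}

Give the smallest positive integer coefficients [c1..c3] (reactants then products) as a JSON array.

Coefficients: [2, 1, 4]

D: 2·0+1·8 = 8 | 4·2 = 8
Y: 2·1+1·6 = 8 | 4·2 = 8
E: 2·6+1·4 = 16 | 4·4 = 16
X: 2·8+1·0 = 16 | 4·4 = 16
L: 2·8+1·0 = 16 | 4·4 = 16
gcd(2,1,4) = 1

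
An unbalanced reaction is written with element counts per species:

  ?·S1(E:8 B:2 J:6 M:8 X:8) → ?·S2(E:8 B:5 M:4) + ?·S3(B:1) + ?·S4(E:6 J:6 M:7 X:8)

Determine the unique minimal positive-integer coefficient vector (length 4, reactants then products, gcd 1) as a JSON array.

E: 4·8 = 32 | 1·8+3·0+4·6 = 32
B: 4·2 = 8 | 1·5+3·1+4·0 = 8
J: 4·6 = 24 | 1·0+3·0+4·6 = 24
M: 4·8 = 32 | 1·4+3·0+4·7 = 32
X: 4·8 = 32 | 1·0+3·0+4·8 = 32
gcd(4,1,3,4) = 1

Coefficients: [4, 1, 3, 4]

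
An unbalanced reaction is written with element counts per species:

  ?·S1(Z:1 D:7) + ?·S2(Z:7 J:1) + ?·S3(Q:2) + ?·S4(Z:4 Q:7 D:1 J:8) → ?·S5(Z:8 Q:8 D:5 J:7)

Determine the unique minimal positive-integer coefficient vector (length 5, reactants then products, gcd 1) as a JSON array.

Coefficients: [3, 3, 6, 4, 5]

Z: 3·1+3·7+6·0+4·4 = 40 | 5·8 = 40
Q: 3·0+3·0+6·2+4·7 = 40 | 5·8 = 40
D: 3·7+3·0+6·0+4·1 = 25 | 5·5 = 25
J: 3·0+3·1+6·0+4·8 = 35 | 5·7 = 35
gcd(3,3,6,4,5) = 1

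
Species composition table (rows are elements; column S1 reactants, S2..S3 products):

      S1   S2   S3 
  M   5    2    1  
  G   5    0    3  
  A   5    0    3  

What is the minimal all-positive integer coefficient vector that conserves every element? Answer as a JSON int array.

Coefficients: [3, 5, 5]

M: 3·5 = 15 | 5·2+5·1 = 15
G: 3·5 = 15 | 5·0+5·3 = 15
A: 3·5 = 15 | 5·0+5·3 = 15
gcd(3,5,5) = 1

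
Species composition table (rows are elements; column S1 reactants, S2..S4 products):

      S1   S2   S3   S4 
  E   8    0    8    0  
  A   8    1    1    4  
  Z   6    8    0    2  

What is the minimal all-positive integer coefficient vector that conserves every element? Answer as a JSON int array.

E: 3·8 = 24 | 1·0+3·8+5·0 = 24
A: 3·8 = 24 | 1·1+3·1+5·4 = 24
Z: 3·6 = 18 | 1·8+3·0+5·2 = 18
gcd(3,1,3,5) = 1

Coefficients: [3, 1, 3, 5]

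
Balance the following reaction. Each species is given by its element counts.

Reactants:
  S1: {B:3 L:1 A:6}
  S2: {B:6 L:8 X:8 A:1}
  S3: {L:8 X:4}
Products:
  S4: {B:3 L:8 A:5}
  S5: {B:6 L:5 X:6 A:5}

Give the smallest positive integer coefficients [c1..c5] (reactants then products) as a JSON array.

B: 6·3+4·6+1·0 = 42 | 2·3+6·6 = 42
L: 6·1+4·8+1·8 = 46 | 2·8+6·5 = 46
X: 6·0+4·8+1·4 = 36 | 2·0+6·6 = 36
A: 6·6+4·1+1·0 = 40 | 2·5+6·5 = 40
gcd(6,4,1,2,6) = 1

Coefficients: [6, 4, 1, 2, 6]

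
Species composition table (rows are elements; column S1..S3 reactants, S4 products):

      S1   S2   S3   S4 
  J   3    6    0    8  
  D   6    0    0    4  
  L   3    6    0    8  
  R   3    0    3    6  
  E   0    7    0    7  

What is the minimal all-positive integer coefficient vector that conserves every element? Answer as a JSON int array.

J: 2·3+3·6+4·0 = 24 | 3·8 = 24
D: 2·6+3·0+4·0 = 12 | 3·4 = 12
L: 2·3+3·6+4·0 = 24 | 3·8 = 24
R: 2·3+3·0+4·3 = 18 | 3·6 = 18
E: 2·0+3·7+4·0 = 21 | 3·7 = 21
gcd(2,3,4,3) = 1

Coefficients: [2, 3, 4, 3]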